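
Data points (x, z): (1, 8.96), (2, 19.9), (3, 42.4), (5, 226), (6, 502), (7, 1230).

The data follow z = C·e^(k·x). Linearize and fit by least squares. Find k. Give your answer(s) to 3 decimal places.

Let Y = ln z. Fitting Y = k·x + ln C by least squares:
Σx = 24.0000, Σ(x)² = 124.0000, Σln z = 27.6845, Σx·ln z = 133.6333.
Equations: 124.0000·k + 24.0000·ln C = 133.6333;  24.0000·k + 6·ln C = 27.6845.
Solving (det = 168.0000): k = 0.81768, ln C = 1.34336.

k = 0.818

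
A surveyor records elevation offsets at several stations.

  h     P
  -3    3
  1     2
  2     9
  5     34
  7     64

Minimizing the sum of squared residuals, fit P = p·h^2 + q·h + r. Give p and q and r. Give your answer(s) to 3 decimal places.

p = 1.024, q = 1.952, r = -0.314

Normal-equation sums: Σh^2·h^2 = 3124, Σh^2·h = 450, Σh^2 = 88, Σh·h = 88, Σh = 12, Σ1 = 5.
Right-hand side: Σh^2·P = 4051, Σh·P = 629, ΣP = 112.
AᵀA·[p, q, r]ᵀ = AᵀP becomes [[3124, 450, 88]; [450, 88, 12]; [88, 12, 5]]·[p, q, r]ᵀ = [4051, 629, 112]ᵀ.
Inverting the 3×3 Gram matrix, [p, q, r]ᵀ = [13253/12938, 25261/12938, -2034/6469]ᵀ.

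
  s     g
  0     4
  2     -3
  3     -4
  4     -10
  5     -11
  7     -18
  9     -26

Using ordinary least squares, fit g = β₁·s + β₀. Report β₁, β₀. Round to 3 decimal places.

β₁ = -3.276, β₀ = 4.325

Compute the Gram sums: Σs·s = 184, Σs = 30, Σ1 = 7.
Right-hand side: Σs·g = -473, Σg = -68.
So AᵀA·[β₁, β₀]ᵀ = Aᵀg: [[184, 30]; [30, 7]]·[β₁, β₀]ᵀ = [-473, -68]ᵀ.
Δ = 184·7 − 30² = 388.
β₁ = ((-473)·7 − 30·(-68))/388 = -1271/388; β₀ = (184·(-68) − 30·(-473))/388 = 839/194.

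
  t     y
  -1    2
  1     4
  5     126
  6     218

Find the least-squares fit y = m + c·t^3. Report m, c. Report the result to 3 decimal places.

From the data, Σ1 = 4, Σt^3 = 341, Σt^3·t^3 = 62283.
And Σy = 350, Σt^3·y = 62840.
Normal equations: [[4, 341]; [341, 62283]]·[m, c]ᵀ = [350, 62840]ᵀ.
det = 4·62283 − 341² = 132851.
m = (350·62283 − 341·62840)/132851 = 370610/132851; c = (4·62840 − 341·350)/132851 = 132010/132851.

m = 2.790, c = 0.994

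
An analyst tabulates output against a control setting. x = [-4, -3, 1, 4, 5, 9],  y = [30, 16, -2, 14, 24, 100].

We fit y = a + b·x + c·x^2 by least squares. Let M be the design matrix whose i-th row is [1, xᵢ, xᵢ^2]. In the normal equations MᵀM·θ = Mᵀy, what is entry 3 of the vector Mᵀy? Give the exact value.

9546

Entry 3 ↔ basis x^2, so (Mᵀy)_{3} = Σᵢ (x^2)·yᵢ = (16)·(30) + (9)·(16) + (1)·(-2) + (16)·(14) + (25)·(24) + (81)·(100) = 9546.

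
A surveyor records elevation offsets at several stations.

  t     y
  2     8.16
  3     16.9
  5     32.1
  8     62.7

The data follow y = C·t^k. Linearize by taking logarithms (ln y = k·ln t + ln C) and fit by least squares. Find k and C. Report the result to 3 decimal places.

Let Y = ln y. Fitting Y = k·ln t + ln C by least squares:
AᵀA = [[8.6018, 5.4806]; [5.4806, 4]], rhs = [18.7496, 12.5338]ᵀ  (here Σln t = 5.4806, Σ(ln t)² = 8.6018, Σln y = 12.5338, Σln t·ln y = 18.7496).
Δ = 8.6018·4 − (5.4806)² = 4.3697; k = (18.7496·4 − 5.4806·12.5338)/4.3697 = 1.44296, ln C = (8.6018·12.5338 − 5.4806·18.7496)/4.3697 = 1.15635, so C = exp(1.15635) = 3.17832.

k = 1.443, C = 3.178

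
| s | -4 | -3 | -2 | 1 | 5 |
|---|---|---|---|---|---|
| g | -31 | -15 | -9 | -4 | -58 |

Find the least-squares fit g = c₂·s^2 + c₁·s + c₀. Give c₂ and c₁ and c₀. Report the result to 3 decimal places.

c₂ = -2.070, c₁ = -0.996, c₀ = -1.226

Setting ∂/∂c₂ … = 0 gives: 979·c₂ + 27·c₁ + 55·c₀ = -2121;  27·c₂ + 55·c₁ + (-3)·c₀ = -107;  55·c₂ + (-3)·c₁ + 5·c₀ = -117.
Inverting the 3×3 Gram matrix, [c₂, c₁, c₀]ᵀ = [-42171/20371, -20291/20371, -24975/20371]ᵀ.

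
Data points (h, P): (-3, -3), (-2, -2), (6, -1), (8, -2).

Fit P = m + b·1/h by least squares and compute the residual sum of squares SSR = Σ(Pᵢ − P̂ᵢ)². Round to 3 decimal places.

Normal-equation sums: Σ1 = 4, Σ1/h = -13/24, Σ1/h·1/h = 233/576.
Right-hand side: ΣP = -8, Σ1/h·P = 19/12.
MᵀM·[m, b]ᵀ = MᵀP becomes [[4, -13/24]; [-13/24, 233/576]]·[m, b]ᵀ = [-8, 19/12]ᵀ.
Eliminating b: (233/576)·(row 1) − (-13/24)·(row 2) gives (763/576)·m = (233/576)·(-8) − (-13/24)·(19/12) = -685/288, so m = -1370/763.
Then b = ((19/12) − (-13/24)·(-1370/763))/(233/576) = 1152/763.
Residuals: -535/763, 60/109, 415/763, -300/763; SSR = 950/763.

SSR = 1.245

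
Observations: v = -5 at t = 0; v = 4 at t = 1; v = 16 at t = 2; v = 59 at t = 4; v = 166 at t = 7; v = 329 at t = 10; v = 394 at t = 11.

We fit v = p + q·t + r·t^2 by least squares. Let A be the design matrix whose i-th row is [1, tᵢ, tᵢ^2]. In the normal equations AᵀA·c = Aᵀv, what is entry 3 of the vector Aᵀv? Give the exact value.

Entry 3 ↔ basis t^2, so (Aᵀv)_{3} = Σᵢ (t^2)·vᵢ = (0)·(-5) + (1)·(4) + (4)·(16) + (16)·(59) + (49)·(166) + (100)·(329) + (121)·(394) = 89720.

89720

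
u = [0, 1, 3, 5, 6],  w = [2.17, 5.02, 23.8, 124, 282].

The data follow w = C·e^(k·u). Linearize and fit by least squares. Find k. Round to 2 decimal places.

Taking logs, ln w = k·u + ln C, so regress ln w on u.
XᵀX = [[71.0000, 15.0000]; [15.0000, 5]], rhs = [69.0753, 16.0200]ᵀ  (here Σu = 15.0000, Σ(u)² = 71.0000, Σln w = 16.0200, Σu·ln w = 69.0753).
Δ = 71.0000·5 − (15.0000)² = 130.0000; k = (69.0753·5 − 15.0000·16.0200)/130.0000 = 0.80828, ln C = (71.0000·16.0200 − 15.0000·69.0753)/130.0000 = 0.77917.

k = 0.81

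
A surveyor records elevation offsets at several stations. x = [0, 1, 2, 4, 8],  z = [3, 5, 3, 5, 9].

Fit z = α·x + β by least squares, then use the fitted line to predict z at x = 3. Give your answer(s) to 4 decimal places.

Normal-equation sums: Σx·x = 85, Σx = 15, Σ1 = 5.
And Σx·z = 103, Σz = 25.
Normal equations: [[85, 15]; [15, 5]]·[α, β]ᵀ = [103, 25]ᵀ.
Δ = 85·5 − 15² = 200.
α = (103·5 − 15·25)/200 = 7/10; β = (85·25 − 15·103)/200 = 29/10.
At x = 3: ẑ = (7/10)·(3) + (29/10)·(1) = 5.

ẑ = 5.0000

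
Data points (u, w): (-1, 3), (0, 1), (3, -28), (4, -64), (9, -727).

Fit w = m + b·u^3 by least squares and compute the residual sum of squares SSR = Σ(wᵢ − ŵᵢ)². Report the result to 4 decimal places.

Forming MᵀM = [[5, 819]; [819, 536267]] and Mᵀw = [-815, -534838]ᵀ gives MᵀM·[m, b]ᵀ = Mᵀw.
Determinant 5·536267 − 819² = 2010574.
m = ((-815)·536267 − 819·(-534838))/2010574 = 974717/2010574; b = (5·(-534838) − 819·(-815))/2010574 = -2006705/2010574.
Residuals: 1525150/1005287, 1035857/2010574, -1544877/1005287, -1222333/2010574, 112965/1005287; SSR = 10678071/2010574.

SSR = 5.3110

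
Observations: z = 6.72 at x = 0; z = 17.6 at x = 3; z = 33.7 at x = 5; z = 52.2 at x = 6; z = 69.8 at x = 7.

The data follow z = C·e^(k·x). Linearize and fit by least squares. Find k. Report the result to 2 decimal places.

With ln zᵢ as the transformed response and xᵢ as the regressor:
Σx = 21.0000, Σ(x)² = 119.0000, Σln z = 16.4912, Σx·ln z = 79.6411.
Normal system: [[119.0000, 21.0000]; [21.0000, 5]]·[k, ln C]ᵀ = [79.6411, 16.4912]ᵀ.
Solving (det = 154.0000): k = 0.33695, ln C = 1.88305.

k = 0.34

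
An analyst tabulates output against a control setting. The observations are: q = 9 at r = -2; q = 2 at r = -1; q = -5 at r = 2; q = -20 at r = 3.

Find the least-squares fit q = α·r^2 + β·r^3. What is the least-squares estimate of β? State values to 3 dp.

β = -0.901

Sums needed: Σr^2·r^2 = 114, Σr^2·r^3 = 242, Σr^3·r^3 = 858.
Right-hand side: Σr^2·q = -162, Σr^3·q = -654.
Normal equations: [[114, 242]; [242, 858]]·[α, β]ᵀ = [-162, -654]ᵀ.
Δ = 114·858 − 242² = 39248.
α = ((-162)·858 − 242·(-654))/39248 = 219/446; β = (114·(-654) − 242·(-162))/39248 = -4419/4906.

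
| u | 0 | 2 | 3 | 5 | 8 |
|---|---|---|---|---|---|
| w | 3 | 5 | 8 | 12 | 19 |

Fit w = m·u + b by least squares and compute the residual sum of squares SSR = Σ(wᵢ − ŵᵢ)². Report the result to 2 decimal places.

Normal-equation sums: Σu·u = 102, Σu = 18, Σ1 = 5.
Moment sums: Σu·w = 246, Σw = 47.
Normal equations: [[102, 18]; [18, 5]]·[m, b]ᵀ = [246, 47]ᵀ.
det = 102·5 − 18² = 186.
m = (246·5 − 18·47)/186 = 64/31; b = (102·47 − 18·246)/186 = 61/31.
Residuals: 32/31, -34/31, -5/31, -9/31, 16/31; SSR = 82/31.

SSR = 2.65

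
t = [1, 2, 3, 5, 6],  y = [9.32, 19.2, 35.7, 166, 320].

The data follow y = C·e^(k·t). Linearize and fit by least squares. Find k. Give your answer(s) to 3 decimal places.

k = 0.712

Taking logs, ln y = k·t + ln C, so regress ln y on t.
Σt = 17.0000, Σ(t)² = 75.0000, Σln y = 19.6425, Σt·ln y = 79.0373.
Equations: 75.0000·k + 17.0000·ln C = 79.0373;  17.0000·k + 5·ln C = 19.6425.
Δ = 75.0000·5 − (17.0000)² = 86.0000; k = (79.0373·5 − 17.0000·19.6425)/86.0000 = 0.71237, ln C = (75.0000·19.6425 − 17.0000·79.0373)/86.0000 = 1.50646.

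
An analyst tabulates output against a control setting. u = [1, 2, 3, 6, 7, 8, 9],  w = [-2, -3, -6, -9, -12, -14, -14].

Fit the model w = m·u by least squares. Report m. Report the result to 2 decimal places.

Forming MᵀM = [[244]] and Mᵀw = [-402]ᵀ gives MᵀM·[m]ᵀ = Mᵀw.
m = (-402)/244 = -1.64754.

m = -1.65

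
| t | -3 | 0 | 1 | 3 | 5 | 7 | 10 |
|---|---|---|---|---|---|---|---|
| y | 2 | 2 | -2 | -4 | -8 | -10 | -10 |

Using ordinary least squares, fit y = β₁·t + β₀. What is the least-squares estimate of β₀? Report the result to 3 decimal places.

β₀ = -0.608

Forming AᵀA = [[193, 23]; [23, 7]] and Aᵀy = [-230, -30]ᵀ gives AᵀA·[β₁, β₀]ᵀ = Aᵀy.
Eliminating β₀: 7·(row 1) − 23·(row 2) gives 822·β₁ = 7·(-230) − 23·(-30) = -920, so β₁ = -460/411.
Then β₀ = ((-30) − 23·(-460/411))/7 = -250/411.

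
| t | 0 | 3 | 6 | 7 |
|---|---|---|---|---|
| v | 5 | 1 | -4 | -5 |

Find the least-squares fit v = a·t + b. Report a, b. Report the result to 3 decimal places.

The normal system MᵀM·[a, b]ᵀ = Mᵀv is [[94, 16]; [16, 4]]·[a, b]ᵀ = [-56, -3]ᵀ.
Eliminating b: 4·(row 1) − 16·(row 2) gives 120·a = 4·(-56) − 16·(-3) = -176, so a = -22/15.
Then b = ((-3) − 16·(-22/15))/4 = 307/60.

a = -1.467, b = 5.117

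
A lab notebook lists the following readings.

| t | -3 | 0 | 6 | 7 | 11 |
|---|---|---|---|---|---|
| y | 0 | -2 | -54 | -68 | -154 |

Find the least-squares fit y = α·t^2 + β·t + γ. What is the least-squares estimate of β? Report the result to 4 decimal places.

β = -2.8578

The normal equations are: 18419·α + 1863·β + 215·γ = -23910;  1863·α + 215·β + 21·γ = -2494;  215·α + 21·β + 5·γ = -278.
Solving the 3×3 system (Gaussian elimination) gives α = -303346/302079, β = -287764/100693, γ = -125888/302079.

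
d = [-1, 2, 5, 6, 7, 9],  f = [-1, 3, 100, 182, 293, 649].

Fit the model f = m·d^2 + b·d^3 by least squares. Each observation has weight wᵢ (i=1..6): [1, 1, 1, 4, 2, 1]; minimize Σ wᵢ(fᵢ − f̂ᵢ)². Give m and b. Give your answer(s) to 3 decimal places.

m = -0.934, b = 0.993

From the data, Σwᵢ·d^2·d^2 = 17189, Σwᵢ·d^2·d^3 = 126923, Σwᵢ·d^3·d^3 = 969053.
And Σwᵢ·d^2·f = 110002, Σwᵢ·d^3·f = 843892.
MᵀWM·[m, b]ᵀ = MᵀWf becomes [[17189, 126923]; [126923, 969053]]·[m, b]ᵀ = [110002, 843892]ᵀ.
det = 17189·969053 − 126923² = 547604088.
m = (110002·969053 − 126923·843892)/547604088 = -85256035/91267348; b = (17189·843892 − 126923·110002)/547604088 = 90645957/91267348.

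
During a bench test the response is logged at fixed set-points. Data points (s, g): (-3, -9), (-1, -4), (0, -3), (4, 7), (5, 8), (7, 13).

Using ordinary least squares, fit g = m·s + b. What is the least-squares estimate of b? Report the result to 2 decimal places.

With design matrix M, MᵀM = [[100, 12]; [12, 6]] and Mᵀg = [190, 12]ᵀ.
Determinant 100·6 − 12² = 456.
m = (190·6 − 12·12)/456 = 83/38; b = (100·12 − 12·190)/456 = -45/19.

b = -2.37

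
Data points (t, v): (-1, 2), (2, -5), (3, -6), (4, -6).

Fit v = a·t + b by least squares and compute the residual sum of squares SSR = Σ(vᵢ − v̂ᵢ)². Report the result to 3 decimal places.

The normal equations are: 30·a + 8·b = -54;  8·a + 4·b = -15.
(Σt·t = 30, Σt = 8, Σ1 = 4, Σt·v = -54, Σv = -15.)
Determinant 30·4 − 8² = 56.
a = ((-54)·4 − 8·(-15))/56 = -12/7; b = (30·(-15) − 8·(-54))/56 = -9/28.
Residuals: 17/28, -5/4, -15/28, 33/28; SSR = 101/28.

SSR = 3.607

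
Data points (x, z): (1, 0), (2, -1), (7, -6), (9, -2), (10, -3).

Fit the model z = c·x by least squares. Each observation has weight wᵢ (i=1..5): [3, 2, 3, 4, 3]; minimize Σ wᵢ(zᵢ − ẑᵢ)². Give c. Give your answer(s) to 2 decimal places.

c = -0.37

Compute the Gram sums: Σwᵢ·x·x = 782.
Right-hand side: Σwᵢ·x·z = -292.
Hence c = -292 / 782 ≈ -0.373402.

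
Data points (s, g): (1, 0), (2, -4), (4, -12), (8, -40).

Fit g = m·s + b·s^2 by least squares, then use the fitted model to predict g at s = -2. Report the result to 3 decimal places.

The normal equations are: 85·m + 585·b = -376;  585·m + 4369·b = -2768.
Eliminating b: 4369·(row 1) − 585·(row 2) gives 29140·m = 4369·(-376) − 585·(-2768) = -23464, so m = -5866/7285.
Then b = ((-2768) − 585·(-5866/7285))/4369 = -766/1457.
At s = -2: ĝ = (-5866/7285)·(-2) + (-766/1457)·(4) = -3588/7285.

ĝ = -0.493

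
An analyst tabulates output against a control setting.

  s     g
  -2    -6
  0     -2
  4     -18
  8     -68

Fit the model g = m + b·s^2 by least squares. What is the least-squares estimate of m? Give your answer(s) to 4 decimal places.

With design matrix X, XᵀX = [[4, 84]; [84, 4368]] and Xᵀg = [-94, -4664]ᵀ.
det = 4·4368 − 84² = 10416.
m = ((-94)·4368 − 84·(-4664))/10416 = -56/31; b = (4·(-4664) − 84·(-94))/10416 = -1345/1302.

m = -1.8065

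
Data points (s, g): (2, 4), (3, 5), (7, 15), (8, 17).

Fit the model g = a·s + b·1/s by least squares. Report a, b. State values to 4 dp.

Setting ∂/∂a … = 0 gives: 126·a + 4·b = 264;  4·a + (11209/28224)·b = 1333/168.
Eliminating b: (11209/28224)·(row 1) − 4·(row 2) gives (7625/224)·a = (11209/28224)·264 − 4·(1333/168) = 85975/1176, so a = 13756/6405.
Then b = ((1333/168) − 4·(13756/6405))/(11209/28224) = -504/305.

a = 2.1477, b = -1.6525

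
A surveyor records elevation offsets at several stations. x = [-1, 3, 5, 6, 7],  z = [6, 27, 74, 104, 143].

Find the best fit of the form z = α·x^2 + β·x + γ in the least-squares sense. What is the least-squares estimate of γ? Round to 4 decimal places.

γ = 2.4546

From the data, Σx^2·x^2 = 4404, Σx^2·x = 710, Σx^2 = 120, Σx·x = 120, Σx = 20, Σ1 = 5.
Moment sums: Σx^2·z = 12850, Σx·z = 2070, Σz = 354.
Row-reducing yields α = 1187/403, β = -1181/2015, γ = 4946/2015.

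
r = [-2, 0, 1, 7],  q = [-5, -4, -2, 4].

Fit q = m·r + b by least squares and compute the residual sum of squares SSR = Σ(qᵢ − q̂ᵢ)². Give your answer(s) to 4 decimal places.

SSR = 0.7000

AᵀA·[m, b]ᵀ = Aᵀq reads: 54·m + 6·b = 36;  6·m + 4·b = -7.
det = 54·4 − 6² = 180.
m = (36·4 − 6·(-7))/180 = 31/30; b = (54·(-7) − 6·36)/180 = -33/10.
Residuals: 11/30, -7/10, 4/15, 1/15; SSR = 7/10.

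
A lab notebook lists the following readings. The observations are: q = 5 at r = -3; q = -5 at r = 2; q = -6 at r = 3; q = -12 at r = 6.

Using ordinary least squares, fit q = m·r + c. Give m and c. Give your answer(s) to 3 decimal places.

With design matrix A, AᵀA = [[58, 8]; [8, 4]] and Aᵀq = [-115, -18]ᵀ.
Eliminating c: 4·(row 1) − 8·(row 2) gives 168·m = 4·(-115) − 8·(-18) = -316, so m = -79/42.
Then c = ((-18) − 8·(-79/42))/4 = -31/42.

m = -1.881, c = -0.738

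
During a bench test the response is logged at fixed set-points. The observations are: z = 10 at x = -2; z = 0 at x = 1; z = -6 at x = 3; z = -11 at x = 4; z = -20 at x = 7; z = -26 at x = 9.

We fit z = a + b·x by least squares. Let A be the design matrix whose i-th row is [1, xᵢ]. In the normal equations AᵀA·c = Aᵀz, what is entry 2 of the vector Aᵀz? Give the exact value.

-456

Entry 2 ↔ basis x, so (Aᵀz)_{2} = Σᵢ (x)·zᵢ = (-2)·(10) + (1)·(0) + (3)·(-6) + (4)·(-11) + (7)·(-20) + (9)·(-26) = -456.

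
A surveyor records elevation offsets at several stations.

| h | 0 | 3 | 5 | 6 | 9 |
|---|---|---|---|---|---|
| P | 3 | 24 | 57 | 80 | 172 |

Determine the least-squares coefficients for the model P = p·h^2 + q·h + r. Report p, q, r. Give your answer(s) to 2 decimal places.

Sums needed: Σh^2·h^2 = 8563, Σh^2·h = 1097, Σh^2 = 151, Σh·h = 151, Σh = 23, Σ1 = 5.
Moment sums: Σh^2·P = 18453, Σh·P = 2385, ΣP = 336.
Solving the 3×3 system (Gaussian elimination) gives p = 31373/15834, q = 14747/15834, r = 8124/2639.

p = 1.98, q = 0.93, r = 3.08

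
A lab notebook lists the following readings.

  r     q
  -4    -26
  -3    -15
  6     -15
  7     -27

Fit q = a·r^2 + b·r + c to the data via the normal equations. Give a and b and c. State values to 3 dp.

Setting ∂/∂a … = 0 gives: 4034·a + 468·b + 110·c = -2414;  468·a + 110·b + 6·c = -130;  110·a + 6·b + 4·c = -83.
(Σr^2·r^2 = 4034, Σr^2·r = 468, Σr^2 = 110, Σr·r = 110, Σr = 6, Σ1 = 4, Σr^2·q = -2414, Σr·q = -130, Σq = -83.)
Row-reducing yields a = -23/20, b = 6859/2020, c = 11679/2020.

a = -1.150, b = 3.396, c = 5.782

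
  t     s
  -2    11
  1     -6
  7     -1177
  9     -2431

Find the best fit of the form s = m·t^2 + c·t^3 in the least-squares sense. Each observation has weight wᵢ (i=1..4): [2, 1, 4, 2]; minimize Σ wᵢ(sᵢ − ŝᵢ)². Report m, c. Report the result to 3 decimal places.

XᵀWX·[m, c]ᵀ = XᵀWs reads: 22759·m + 185263·c = -624432;  185263·m + 1533607·c = -5159424.
Determinant 22759·1533607 − 185263² = 580982544.
m = ((-624432)·1533607 − 185263·(-5159424))/580982544 = -12381373/4034601; c = (22759·(-5159424) − 185263·(-624432))/580982544 = -12077675/4034601.

m = -3.069, c = -2.994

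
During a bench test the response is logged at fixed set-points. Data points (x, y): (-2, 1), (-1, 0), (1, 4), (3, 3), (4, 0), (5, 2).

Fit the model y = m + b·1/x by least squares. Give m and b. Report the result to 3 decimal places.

m = 1.581, b = 1.807

From the data, Σ1 = 6, Σ1/x = 17/60, Σ1/x·1/x = 8869/3600.
Right-hand side: Σy = 10, Σ1/x·y = 49/10.
MᵀM·[m, b]ᵀ = Mᵀy becomes [[6, 17/60]; [17/60, 8869/3600]]·[m, b]ᵀ = [10, 49/10]ᵀ.
Δ = 6·(8869/3600) − (17/60)² = 2117/144.
m = (10·(8869/3600) − (17/60)·(49/10))/(2117/144) = 83692/52925; b = (6·(49/10) − (17/60)·10)/(2117/144) = 19128/10585.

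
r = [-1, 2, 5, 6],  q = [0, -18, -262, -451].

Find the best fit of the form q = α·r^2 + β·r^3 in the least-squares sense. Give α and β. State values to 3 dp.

α = -0.422, β = -2.016

With design matrix X, XᵀX = [[1938, 10932]; [10932, 62346]] and Xᵀq = [-22858, -130310]ᵀ.
Determinant 1938·62346 − 10932² = 1317924.
α = ((-22858)·62346 − 10932·(-130310))/1317924 = -15443/36609; β = (1938·(-130310) − 10932·(-22858))/1317924 = -24603/12203.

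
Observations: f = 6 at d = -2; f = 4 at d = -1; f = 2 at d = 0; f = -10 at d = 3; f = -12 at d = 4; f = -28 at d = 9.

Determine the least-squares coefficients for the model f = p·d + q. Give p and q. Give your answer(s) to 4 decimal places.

From the data, Σd·d = 111, Σd = 13, Σ1 = 6.
For Mᵀf: Σd·f = -346, Σf = -38.
Normal equations: [[111, 13]; [13, 6]]·[p, q]ᵀ = [-346, -38]ᵀ.
Δ = 111·6 − 13² = 497.
p = ((-346)·6 − 13·(-38))/497 = -226/71; q = (111·(-38) − 13·(-346))/497 = 40/71.

p = -3.1831, q = 0.5634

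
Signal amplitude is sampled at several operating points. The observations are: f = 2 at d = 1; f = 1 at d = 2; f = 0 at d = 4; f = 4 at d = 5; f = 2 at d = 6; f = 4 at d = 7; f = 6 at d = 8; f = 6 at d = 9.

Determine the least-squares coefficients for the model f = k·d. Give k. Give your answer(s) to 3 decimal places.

Sums needed: Σd·d = 276.
And Σd·f = 166.
AᵀA·[k]ᵀ = Aᵀf becomes [[276]]·[k]ᵀ = [166]ᵀ.
k = 166/276 = 0.601449.

k = 0.601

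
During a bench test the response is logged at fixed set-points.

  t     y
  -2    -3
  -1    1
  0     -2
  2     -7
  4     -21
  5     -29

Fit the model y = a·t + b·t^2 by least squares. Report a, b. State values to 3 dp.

With design matrix M, MᵀM = [[50, 188]; [188, 914]] and Mᵀy = [-238, -1100]ᵀ.
det = 50·914 − 188² = 10356.
a = ((-238)·914 − 188·(-1100))/10356 = -2683/2589; b = (50·(-1100) − 188·(-238))/10356 = -2564/2589.

a = -1.036, b = -0.990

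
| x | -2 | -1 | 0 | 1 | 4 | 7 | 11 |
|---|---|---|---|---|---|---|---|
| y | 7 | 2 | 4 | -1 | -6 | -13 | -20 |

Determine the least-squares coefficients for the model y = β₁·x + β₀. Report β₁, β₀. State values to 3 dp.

β₁ = -2.038, β₀ = 1.966

The normal system AᵀA·[β₁, β₀]ᵀ = Aᵀy is [[192, 20]; [20, 7]]·[β₁, β₀]ᵀ = [-352, -27]ᵀ.
Determinant 192·7 − 20² = 944.
β₁ = ((-352)·7 − 20·(-27))/944 = -481/236; β₀ = (192·(-27) − 20·(-352))/944 = 116/59.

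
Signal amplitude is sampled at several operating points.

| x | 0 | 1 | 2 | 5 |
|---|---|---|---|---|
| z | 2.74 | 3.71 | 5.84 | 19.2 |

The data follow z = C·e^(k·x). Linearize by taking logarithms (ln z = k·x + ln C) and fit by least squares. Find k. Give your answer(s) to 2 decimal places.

k = 0.40

Linearized form: ln z = k·x + ln C. From the 4 transformed points,
AᵀA = [[30.0000, 8.0000]; [8.0000, 4]], rhs = [19.6150, 7.0386]ᵀ  (here Σx = 8.0000, Σ(x)² = 30.0000, Σln z = 7.0386, Σx·ln z = 19.6150).
Solving (det = 56.0000): k = 0.39556, ln C = 0.96855.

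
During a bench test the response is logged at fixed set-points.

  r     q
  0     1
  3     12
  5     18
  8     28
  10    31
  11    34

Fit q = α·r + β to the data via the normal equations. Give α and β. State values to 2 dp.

α = 2.97, β = 2.38

Entries of XᵀX: Σr·r = 319, Σr = 37, Σ1 = 6.
And Σr·q = 1034, Σq = 124.
Normal equations: [[319, 37]; [37, 6]]·[α, β]ᵀ = [1034, 124]ᵀ.
Δ = 319·6 − 37² = 545.
α = (1034·6 − 37·124)/545 = 1616/545; β = (319·124 − 37·1034)/545 = 1298/545.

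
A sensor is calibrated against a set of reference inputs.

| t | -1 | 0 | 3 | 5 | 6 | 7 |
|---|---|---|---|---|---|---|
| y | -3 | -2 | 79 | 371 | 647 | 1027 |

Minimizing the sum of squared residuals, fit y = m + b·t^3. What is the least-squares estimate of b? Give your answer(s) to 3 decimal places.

b = 2.998

Setting ∂/∂m … = 0 gives: 6·m + 710·b = 2119;  710·m + 180660·b = 540524.
det = 6·180660 − 710² = 579860.
m = (2119·180660 − 710·540524)/579860 = -47675/28993; b = (6·540524 − 710·2119)/579860 = 869327/289930.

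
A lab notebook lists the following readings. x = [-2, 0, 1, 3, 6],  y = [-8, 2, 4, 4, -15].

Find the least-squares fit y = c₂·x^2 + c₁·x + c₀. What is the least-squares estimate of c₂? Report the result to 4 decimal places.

c₂ = -1.0258

Entries of MᵀM: Σx^2·x^2 = 1394, Σx^2·x = 236, Σx^2 = 50, Σx·x = 50, Σx = 8, Σ1 = 5.
And Σx^2·y = -532, Σx·y = -58, Σy = -13.
So MᵀM·[c₂, c₁, c₀]ᵀ = Mᵀy: [[1394, 236, 50]; [236, 50, 8]; [50, 8, 5]]·[c₂, c₁, c₀]ᵀ = [-532, -58, -13]ᵀ.
Solving the 3×3 system (Gaussian elimination) gives c₂ = -1271/1239, c₁ = 4091/1239, c₀ = 981/413.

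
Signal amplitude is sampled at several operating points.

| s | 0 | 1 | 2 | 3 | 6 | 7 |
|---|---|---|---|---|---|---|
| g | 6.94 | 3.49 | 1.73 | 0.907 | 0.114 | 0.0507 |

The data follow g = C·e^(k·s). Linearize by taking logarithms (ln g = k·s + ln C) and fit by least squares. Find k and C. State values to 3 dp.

k = -0.697, C = 7.051

Taking logs, ln g = k·s + ln C, so regress ln g on s.
Σs = 19.0000, Σ(s)² = 99.0000, Σln g = -1.5157, Σs·ln g = -31.8488.
Equations: 99.0000·k + 19.0000·ln C = -31.8488;  19.0000·k + 6·ln C = -1.5157.
Δ = 99.0000·6 − (19.0000)² = 233.0000; k = (-31.8488·6 − 19.0000·-1.5157)/233.0000 = -0.69655, ln C = (99.0000·-1.5157 − 19.0000·-31.8488)/233.0000 = 1.95312, so C = exp(1.95312) = 7.05063.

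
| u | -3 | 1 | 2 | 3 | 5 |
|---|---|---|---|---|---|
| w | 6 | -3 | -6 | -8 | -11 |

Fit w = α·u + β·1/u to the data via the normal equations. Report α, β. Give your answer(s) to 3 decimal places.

Compute the Gram sums: Σu·u = 48, Σu·1/u = 5, Σ1/u·1/u = 1361/900.
For Mᵀw: Σu·w = -112, Σ1/u·w = -193/15.
So MᵀM·[α, β]ᵀ = Mᵀw: [[48, 5]; [5, 1361/900]]·[α, β]ᵀ = [-112, -193/15]ᵀ.
Eliminating β: (1361/900)·(row 1) − 5·(row 2) gives (3569/75)·α = (1361/900)·(-112) − 5·(-193/15) = -23633/225, so α = -23633/10707.
Then β = ((-193/15) − 5·(-23633/10707))/(1361/900) = -4320/3569.

α = -2.207, β = -1.210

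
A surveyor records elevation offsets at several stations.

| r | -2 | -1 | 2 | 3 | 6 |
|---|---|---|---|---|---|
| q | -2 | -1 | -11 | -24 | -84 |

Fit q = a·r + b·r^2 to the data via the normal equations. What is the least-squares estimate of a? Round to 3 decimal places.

Normal-equation sums: Σr·r = 54, Σr·r^2 = 242, Σr^2·r^2 = 1410.
Moment sums: Σr·q = -593, Σr^2·q = -3293.
Normal equations: [[54, 242]; [242, 1410]]·[a, b]ᵀ = [-593, -3293]ᵀ.
Eliminating b: 1410·(row 1) − 242·(row 2) gives 17576·a = 1410·(-593) − 242·(-3293) = -39224, so a = -4903/2197.
Then b = ((-3293) − 242·(-4903/2197))/1410 = -8579/4394.

a = -2.232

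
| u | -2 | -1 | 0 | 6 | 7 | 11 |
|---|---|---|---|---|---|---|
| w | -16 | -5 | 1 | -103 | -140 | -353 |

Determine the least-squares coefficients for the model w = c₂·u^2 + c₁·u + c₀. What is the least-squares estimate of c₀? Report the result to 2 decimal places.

c₀ = -0.54

The normal system AᵀA·[c₂, c₁, c₀]ᵀ = Aᵀw is [[18355, 1881, 211]; [1881, 211, 21]; [211, 21, 6]]·[c₂, c₁, c₀]ᵀ = [-53350, -5444, -616]ᵀ.
Solving the 3×3 system (Gaussian elimination) gives c₂ = -360281/118940, c₁ = 747139/594700, c₀ = -80361/148675.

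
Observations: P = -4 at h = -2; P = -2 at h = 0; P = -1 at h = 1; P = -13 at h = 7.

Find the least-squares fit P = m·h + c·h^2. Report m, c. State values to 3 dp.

m = 0.941, c = -0.401

Normal-equation sums: Σh·h = 54, Σh·h^2 = 336, Σh^2·h^2 = 2418.
For MᵀP: Σh·P = -84, Σh^2·P = -654.
det = 54·2418 − 336² = 17676.
m = ((-84)·2418 − 336·(-654))/17676 = 462/491; c = (54·(-654) − 336·(-84))/17676 = -197/491.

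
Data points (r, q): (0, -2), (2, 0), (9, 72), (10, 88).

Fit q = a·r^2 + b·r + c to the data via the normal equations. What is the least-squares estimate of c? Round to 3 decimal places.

Setting ∂/∂a … = 0 gives: 16577·a + 1737·b + 185·c = 14632;  1737·a + 185·b + 21·c = 1528;  185·a + 21·b + 4·c = 158.
Inverting the 3×3 Gram matrix, [a, b, c]ᵀ = [6315/6589, -3121/6589, -15418/6589]ᵀ.

c = -2.340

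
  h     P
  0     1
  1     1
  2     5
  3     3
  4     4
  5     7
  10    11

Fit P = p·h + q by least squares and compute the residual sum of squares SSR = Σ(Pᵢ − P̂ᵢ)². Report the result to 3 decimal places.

The normal equations are: 155·p + 25·q = 181;  25·p + 7·q = 32.
(Σh·h = 155, Σh = 25, Σ1 = 7, Σh·P = 181, ΣP = 32.)
Eliminating q: 7·(row 1) − 25·(row 2) gives 460·p = 7·181 − 25·32 = 467, so p = 467/460.
Then q = (32 − 25·(467/460))/7 = 87/92.
Residuals: 5/92, -221/230, 931/460, -114/115, -463/460, 45/46, -9/92; SSR = 3673/460.

SSR = 7.985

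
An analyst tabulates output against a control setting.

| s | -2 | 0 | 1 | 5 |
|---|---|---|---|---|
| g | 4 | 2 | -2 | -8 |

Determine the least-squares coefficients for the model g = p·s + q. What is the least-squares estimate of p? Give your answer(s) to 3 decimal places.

Forming XᵀX = [[30, 4]; [4, 4]] and Xᵀg = [-50, -4]ᵀ gives XᵀX·[p, q]ᵀ = Xᵀg.
Determinant 30·4 − 4² = 104.
p = ((-50)·4 − 4·(-4))/104 = -23/13; q = (30·(-4) − 4·(-50))/104 = 10/13.

p = -1.769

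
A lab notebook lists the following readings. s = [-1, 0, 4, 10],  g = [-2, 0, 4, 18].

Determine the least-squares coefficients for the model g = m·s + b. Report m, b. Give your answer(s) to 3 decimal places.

Setting ∂/∂m … = 0 gives: 117·m + 13·b = 198;  13·m + 4·b = 20.
(Σs·s = 117, Σs = 13, Σ1 = 4, Σs·g = 198, Σg = 20.)
Determinant 117·4 − 13² = 299.
m = (198·4 − 13·20)/299 = 532/299; b = (117·20 − 13·198)/299 = -18/23.

m = 1.779, b = -0.783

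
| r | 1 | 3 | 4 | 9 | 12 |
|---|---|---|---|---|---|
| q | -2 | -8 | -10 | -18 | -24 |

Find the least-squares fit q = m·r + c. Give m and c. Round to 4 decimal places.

m = -1.8889, c = -1.4444

Compute the Gram sums: Σr·r = 251, Σr = 29, Σ1 = 5.
And Σr·q = -516, Σq = -62.
Eliminating c: 5·(row 1) − 29·(row 2) gives 414·m = 5·(-516) − 29·(-62) = -782, so m = -17/9.
Then c = ((-62) − 29·(-17/9))/5 = -13/9.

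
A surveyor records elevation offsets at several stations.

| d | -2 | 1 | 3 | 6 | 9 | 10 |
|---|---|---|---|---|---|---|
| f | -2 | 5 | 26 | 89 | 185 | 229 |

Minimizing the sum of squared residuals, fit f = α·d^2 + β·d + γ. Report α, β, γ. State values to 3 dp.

Entries of AᵀA: Σd^2·d^2 = 17955, Σd^2·d = 1965, Σd^2 = 231, Σd·d = 231, Σd = 27, Σ1 = 6.
And Σd^2·f = 41320, Σd·f = 4576, Σf = 532.
Solving the 3×3 system (Gaussian elimination) gives α = 21860/11307, β = 40552/11307, γ = -7180/3769.

α = 1.933, β = 3.586, γ = -1.905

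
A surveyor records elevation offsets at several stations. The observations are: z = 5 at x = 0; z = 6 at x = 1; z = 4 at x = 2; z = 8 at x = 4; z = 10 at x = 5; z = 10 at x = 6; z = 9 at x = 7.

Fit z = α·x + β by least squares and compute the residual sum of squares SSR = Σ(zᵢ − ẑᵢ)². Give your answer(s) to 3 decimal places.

SSR = 9.154

MᵀM·[α, β]ᵀ = Mᵀz reads: 131·α + 25·β = 219;  25·α + 7·β = 52.
det = 131·7 − 25² = 292.
α = (219·7 − 25·52)/292 = 233/292; β = (131·52 − 25·219)/292 = 1337/292.
Residuals: 123/292, 91/146, -635/292, 67/292, 209/146, 185/292, -85/73; SSR = 2673/292.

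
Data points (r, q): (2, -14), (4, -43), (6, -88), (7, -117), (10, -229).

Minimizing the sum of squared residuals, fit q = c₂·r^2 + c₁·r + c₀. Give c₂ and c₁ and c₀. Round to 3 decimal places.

With design matrix X, XᵀX = [[13969, 1631, 205]; [1631, 205, 29]; [205, 29, 5]] and Xᵀq = [-32545, -3837, -491]ᵀ.
Solving the 3×3 system (Gaussian elimination) gives c₂ = -24511/11739, c₁ = -1627/903, c₀ = -8381/3913.

c₂ = -2.088, c₁ = -1.802, c₀ = -2.142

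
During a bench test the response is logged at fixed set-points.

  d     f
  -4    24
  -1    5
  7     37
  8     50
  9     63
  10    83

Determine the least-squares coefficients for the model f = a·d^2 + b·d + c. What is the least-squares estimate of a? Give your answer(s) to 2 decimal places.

a = 0.98

Forming XᵀX = [[23315, 2519, 311]; [2519, 311, 29]; [311, 29, 6]] and Xᵀf = [18805, 1955, 262]ᵀ gives XᵀX·[a, b, c]ᵀ = Xᵀf.
Row-reducing yields a = 57893/59160, b = -528823/295800, c = 78107/49300.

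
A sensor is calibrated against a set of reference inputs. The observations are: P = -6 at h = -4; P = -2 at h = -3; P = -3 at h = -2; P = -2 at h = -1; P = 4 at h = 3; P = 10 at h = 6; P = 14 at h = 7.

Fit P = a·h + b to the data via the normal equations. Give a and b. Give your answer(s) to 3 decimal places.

The normal system AᵀA·[a, b]ᵀ = AᵀP is [[124, 6]; [6, 7]]·[a, b]ᵀ = [208, 15]ᵀ.
Eliminating b: 7·(row 1) − 6·(row 2) gives 832·a = 7·208 − 6·15 = 1366, so a = 683/416.
Then b = (15 − 6·(683/416))/7 = 153/208.

a = 1.642, b = 0.736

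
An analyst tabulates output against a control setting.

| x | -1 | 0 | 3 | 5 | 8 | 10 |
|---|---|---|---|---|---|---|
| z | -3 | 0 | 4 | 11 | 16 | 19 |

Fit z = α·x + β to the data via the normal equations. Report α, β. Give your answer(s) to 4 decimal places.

Sums needed: Σx·x = 199, Σx = 25, Σ1 = 6.
And Σx·z = 388, Σz = 47.
So AᵀA·[α, β]ᵀ = Aᵀz: [[199, 25]; [25, 6]]·[α, β]ᵀ = [388, 47]ᵀ.
Eliminating β: 6·(row 1) − 25·(row 2) gives 569·α = 6·388 − 25·47 = 1153, so α = 1153/569.
Then β = (47 − 25·(1153/569))/6 = -347/569.

α = 2.0264, β = -0.6098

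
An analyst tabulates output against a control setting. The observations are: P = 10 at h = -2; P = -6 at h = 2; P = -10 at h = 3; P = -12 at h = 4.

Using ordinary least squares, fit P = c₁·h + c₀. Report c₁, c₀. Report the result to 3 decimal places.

c₁ = -3.783, c₀ = 2.120

With design matrix X, XᵀX = [[33, 7]; [7, 4]] and XᵀP = [-110, -18]ᵀ.
Eliminating c₀: 4·(row 1) − 7·(row 2) gives 83·c₁ = 4·(-110) − 7·(-18) = -314, so c₁ = -314/83.
Then c₀ = ((-18) − 7·(-314/83))/4 = 176/83.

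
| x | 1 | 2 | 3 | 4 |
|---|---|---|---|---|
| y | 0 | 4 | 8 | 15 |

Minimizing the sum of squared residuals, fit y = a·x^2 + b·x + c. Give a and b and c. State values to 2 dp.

Normal-equation sums: Σx^2·x^2 = 354, Σx^2·x = 100, Σx^2 = 30, Σx·x = 30, Σx = 10, Σ1 = 4.
Moment sums: Σx^2·y = 328, Σx·y = 92, Σy = 27.
Normal equations: [[354, 100, 30]; [100, 30, 10]; [30, 10, 4]]·[a, b, c]ᵀ = [328, 92, 27]ᵀ.
Row-reducing yields a = 3/4, b = 23/20, c = -7/4.

a = 0.75, b = 1.15, c = -1.75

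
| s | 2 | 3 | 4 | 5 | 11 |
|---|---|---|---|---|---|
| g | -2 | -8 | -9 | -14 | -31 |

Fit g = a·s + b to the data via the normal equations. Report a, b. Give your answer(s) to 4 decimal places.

The normal system AᵀA·[a, b]ᵀ = Aᵀg is [[175, 25]; [25, 5]]·[a, b]ᵀ = [-475, -64]ᵀ.
Eliminating b: 5·(row 1) − 25·(row 2) gives 250·a = 5·(-475) − 25·(-64) = -775, so a = -31/10.
Then b = ((-64) − 25·(-31/10))/5 = 27/10.

a = -3.1000, b = 2.7000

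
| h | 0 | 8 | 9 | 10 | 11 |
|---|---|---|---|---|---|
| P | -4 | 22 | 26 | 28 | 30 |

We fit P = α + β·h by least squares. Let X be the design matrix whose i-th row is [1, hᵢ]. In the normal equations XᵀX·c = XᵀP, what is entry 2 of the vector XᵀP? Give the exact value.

1020

Entry 2 ↔ basis h, so (XᵀP)_{2} = Σᵢ (h)·Pᵢ = (0)·(-4) + (8)·(22) + (9)·(26) + (10)·(28) + (11)·(30) = 1020.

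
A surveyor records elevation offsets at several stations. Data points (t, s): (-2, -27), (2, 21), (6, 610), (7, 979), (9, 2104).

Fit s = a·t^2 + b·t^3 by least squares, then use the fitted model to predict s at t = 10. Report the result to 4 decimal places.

ŝ = 2897.3514

The normal equations are: 10290·a + 83632·b = 240331;  83632·a + 695874·b = 2001757.
Δ = 10290·695874 − 83632² = 166232036.
a = (240331·695874 − 83632·2001757)/166232036 = -85423565/83116018; b = (10290·2001757 − 83632·240331)/166232036 = 249358669/83116018.
At t = 10: ŝ = (-85423565/83116018)·(100) + (249358669/83116018)·(1000) = 120408156250/41558009.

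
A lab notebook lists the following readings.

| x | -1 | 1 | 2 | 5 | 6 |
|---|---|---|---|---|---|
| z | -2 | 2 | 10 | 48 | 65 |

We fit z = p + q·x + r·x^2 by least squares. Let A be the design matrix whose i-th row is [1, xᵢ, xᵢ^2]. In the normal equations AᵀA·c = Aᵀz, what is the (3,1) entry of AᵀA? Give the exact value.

Row 3 ↔ basis x^2, column 1 ↔ basis 1, so (AᵀA)_{3,1} = Σᵢ x^2 = (1)·(1) + (1)·(1) + (4)·(1) + (25)·(1) + (36)·(1) = 67.

67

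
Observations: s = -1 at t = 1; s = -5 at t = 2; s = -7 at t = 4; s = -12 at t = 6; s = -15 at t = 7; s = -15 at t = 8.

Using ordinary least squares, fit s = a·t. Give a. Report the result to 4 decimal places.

Setting ∂/∂a … = 0 gives: 170·a = -336.
(Σt·t = 170, Σt·s = -336.)
Hence a = -336 / 170 ≈ -1.97647.

a = -1.9765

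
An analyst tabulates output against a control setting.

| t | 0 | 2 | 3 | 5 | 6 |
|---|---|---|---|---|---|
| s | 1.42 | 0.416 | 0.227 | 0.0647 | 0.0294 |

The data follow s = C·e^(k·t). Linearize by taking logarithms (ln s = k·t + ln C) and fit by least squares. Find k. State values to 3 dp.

With ln sᵢ as the transformed response and tᵢ as the regressor:
Σt = 16.0000, Σ(t)² = 74.0000, Σln s = -8.2740, Σt·ln s = -41.0531.
Equations: 74.0000·k + 16.0000·ln C = -41.0531;  16.0000·k + 5·ln C = -8.2740.
Solving (det = 114.0000): k = -0.63931, ln C = 0.39101.

k = -0.639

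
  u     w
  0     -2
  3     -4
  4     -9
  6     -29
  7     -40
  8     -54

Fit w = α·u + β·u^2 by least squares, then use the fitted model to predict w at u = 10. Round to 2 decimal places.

ŵ = -89.83

Setting ∂/∂α … = 0 gives: 174·α + 1162·β = -934;  1162·α + 8130·β = -6640.
(Σu·u = 174, Σu·u^2 = 1162, Σu^2·u^2 = 8130, Σu·w = -934, Σu^2·w = -6640.)
Determinant 174·8130 − 1162² = 64376.
α = ((-934)·8130 − 1162·(-6640))/64376 = 30565/16094; β = (174·(-6640) − 1162·(-934))/64376 = -17513/16094.
At u = 10: ŵ = (30565/16094)·(10) + (-17513/16094)·(100) = -722825/8047.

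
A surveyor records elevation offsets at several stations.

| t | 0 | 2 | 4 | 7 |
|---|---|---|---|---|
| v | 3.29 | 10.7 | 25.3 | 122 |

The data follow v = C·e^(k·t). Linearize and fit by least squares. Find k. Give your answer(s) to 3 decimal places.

k = 0.509

Taking logs, ln v = k·t + ln C, so regress ln v on t.
Σt = 13.0000, Σ(t)² = 69.0000, Σln v = 11.5960, Σt·ln v = 51.2919.
Normal system: [[69.0000, 13.0000]; [13.0000, 4]]·[k, ln C]ᵀ = [51.2919, 11.5960]ᵀ.
Solving (det = 107.0000): k = 0.50860, ln C = 1.24605.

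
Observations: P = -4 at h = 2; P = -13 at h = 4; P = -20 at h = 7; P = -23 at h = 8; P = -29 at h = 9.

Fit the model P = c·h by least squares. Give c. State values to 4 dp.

c = -3.0140

Setting ∂/∂c … = 0 gives: 214·c = -645.
c = (-645)/214 = -3.01402.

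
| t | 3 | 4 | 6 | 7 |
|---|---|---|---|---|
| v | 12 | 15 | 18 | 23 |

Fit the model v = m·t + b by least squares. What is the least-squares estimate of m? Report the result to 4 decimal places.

m = 2.5000

Entries of AᵀA: Σt·t = 110, Σt = 20, Σ1 = 4.
For Aᵀv: Σt·v = 365, Σv = 68.
AᵀA·[m, b]ᵀ = Aᵀv becomes [[110, 20]; [20, 4]]·[m, b]ᵀ = [365, 68]ᵀ.
Determinant 110·4 − 20² = 40.
m = (365·4 − 20·68)/40 = 5/2; b = (110·68 − 20·365)/40 = 9/2.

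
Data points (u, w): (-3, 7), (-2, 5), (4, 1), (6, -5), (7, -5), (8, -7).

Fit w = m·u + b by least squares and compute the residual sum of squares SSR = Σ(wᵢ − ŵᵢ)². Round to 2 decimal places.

SSR = 8.44

Compute the Gram sums: Σu·u = 178, Σu = 20, Σ1 = 6.
And Σu·w = -148, Σw = -4.
Normal equations: [[178, 20]; [20, 6]]·[m, b]ᵀ = [-148, -4]ᵀ.
Eliminating b: 6·(row 1) − 20·(row 2) gives 668·m = 6·(-148) − 20·(-4) = -808, so m = -202/167.
Then b = ((-4) − 20·(-202/167))/6 = 562/167.
Residuals: 1/167, -131/167, 413/167, -185/167, 17/167, -115/167; SSR = 1410/167.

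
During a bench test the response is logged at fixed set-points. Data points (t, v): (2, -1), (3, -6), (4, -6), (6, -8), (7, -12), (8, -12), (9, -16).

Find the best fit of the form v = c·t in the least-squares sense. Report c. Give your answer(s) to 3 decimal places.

Sums needed: Σt·t = 259.
Moment sums: Σt·v = -416.
c = (-416)/259 = -1.60618.

c = -1.606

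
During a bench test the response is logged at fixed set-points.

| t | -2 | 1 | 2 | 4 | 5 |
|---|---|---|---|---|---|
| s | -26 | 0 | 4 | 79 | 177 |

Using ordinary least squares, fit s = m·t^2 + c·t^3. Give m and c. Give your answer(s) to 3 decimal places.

From the data, Σt^2·t^2 = 914, Σt^2·t^3 = 4150, Σt^3·t^3 = 19850.
Right-hand side: Σt^2·s = 5601, Σt^3·s = 27421.
det = 914·19850 − 4150² = 920400.
m = (5601·19850 − 4150·27421)/920400 = -26173/9204; c = (914·27421 − 4150·5601)/920400 = 454661/230100.

m = -2.844, c = 1.976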